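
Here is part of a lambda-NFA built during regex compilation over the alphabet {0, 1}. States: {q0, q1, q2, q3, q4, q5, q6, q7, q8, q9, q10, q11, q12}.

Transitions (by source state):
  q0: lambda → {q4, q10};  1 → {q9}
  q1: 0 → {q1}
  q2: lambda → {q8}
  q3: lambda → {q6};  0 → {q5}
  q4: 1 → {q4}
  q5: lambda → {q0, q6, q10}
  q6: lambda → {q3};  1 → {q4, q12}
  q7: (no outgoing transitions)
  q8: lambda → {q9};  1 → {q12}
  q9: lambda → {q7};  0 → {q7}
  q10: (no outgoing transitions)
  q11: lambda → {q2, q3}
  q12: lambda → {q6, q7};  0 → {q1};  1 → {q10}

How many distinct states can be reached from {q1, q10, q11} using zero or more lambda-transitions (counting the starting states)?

9

Start with {q1, q10, q11}.
From q11 via lambda: add q2, q3.
From q2 via lambda: add q8.
From q3 via lambda: add q6.
From q8 via lambda: add q9.
From q9 via lambda: add q7.
lambda-closure = {q1, q2, q3, q6, q7, q8, q9, q10, q11}, which has 9 states.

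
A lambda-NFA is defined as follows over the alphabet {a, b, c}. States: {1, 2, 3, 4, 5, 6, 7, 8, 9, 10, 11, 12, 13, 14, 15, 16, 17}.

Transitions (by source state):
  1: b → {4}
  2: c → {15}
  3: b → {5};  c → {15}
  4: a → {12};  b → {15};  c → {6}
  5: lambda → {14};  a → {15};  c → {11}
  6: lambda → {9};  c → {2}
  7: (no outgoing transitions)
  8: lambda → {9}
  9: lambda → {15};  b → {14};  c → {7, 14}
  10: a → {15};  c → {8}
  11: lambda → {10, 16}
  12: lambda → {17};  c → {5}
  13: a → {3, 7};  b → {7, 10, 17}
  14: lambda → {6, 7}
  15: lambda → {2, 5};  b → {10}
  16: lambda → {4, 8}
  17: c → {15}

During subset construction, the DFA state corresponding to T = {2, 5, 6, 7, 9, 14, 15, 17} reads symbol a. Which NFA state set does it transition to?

5 on a → {15}.
No a-transition from 2, 6, 7, 9, 14, 15, 17.
Union after reading a: {15}.
Now take the lambda-closure:
From 15 via lambda: add 2, 5.
From 5 via lambda: add 14.
From 14 via lambda: add 6, 7.
From 6 via lambda: add 9.
No new states can be added; the closed set is {2, 5, 6, 7, 9, 14, 15}.

{2, 5, 6, 7, 9, 14, 15}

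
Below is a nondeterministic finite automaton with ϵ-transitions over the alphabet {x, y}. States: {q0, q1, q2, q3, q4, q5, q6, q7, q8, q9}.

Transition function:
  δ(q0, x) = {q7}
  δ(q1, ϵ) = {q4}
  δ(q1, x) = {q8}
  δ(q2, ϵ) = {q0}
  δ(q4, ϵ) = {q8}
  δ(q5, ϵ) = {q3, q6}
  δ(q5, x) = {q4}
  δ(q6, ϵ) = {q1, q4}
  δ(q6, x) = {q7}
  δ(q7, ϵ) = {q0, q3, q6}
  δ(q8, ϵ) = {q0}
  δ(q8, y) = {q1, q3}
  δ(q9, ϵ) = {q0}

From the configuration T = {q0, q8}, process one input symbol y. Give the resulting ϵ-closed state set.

q8 on y → {q1, q3}.
No y-transition from q0.
Union after reading y: {q1, q3}.
Now take the ϵ-closure:
From q1 via ϵ: add q4.
From q4 via ϵ: add q8.
From q8 via ϵ: add q0.
No new states can be added; the closed set is {q0, q1, q3, q4, q8}.

{q0, q1, q3, q4, q8}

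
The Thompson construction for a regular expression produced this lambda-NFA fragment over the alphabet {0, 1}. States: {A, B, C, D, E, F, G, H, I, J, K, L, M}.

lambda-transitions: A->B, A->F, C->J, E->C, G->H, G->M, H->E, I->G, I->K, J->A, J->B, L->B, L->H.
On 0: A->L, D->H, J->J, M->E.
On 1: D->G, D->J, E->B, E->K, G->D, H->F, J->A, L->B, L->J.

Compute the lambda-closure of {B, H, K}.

{A, B, C, E, F, H, J, K}

Start with {B, H, K}.
From H via lambda: add E.
From E via lambda: add C.
From C via lambda: add J.
From J via lambda: add A.
From A via lambda: add F.
No new states can be added; the closed set is {A, B, C, E, F, H, J, K}.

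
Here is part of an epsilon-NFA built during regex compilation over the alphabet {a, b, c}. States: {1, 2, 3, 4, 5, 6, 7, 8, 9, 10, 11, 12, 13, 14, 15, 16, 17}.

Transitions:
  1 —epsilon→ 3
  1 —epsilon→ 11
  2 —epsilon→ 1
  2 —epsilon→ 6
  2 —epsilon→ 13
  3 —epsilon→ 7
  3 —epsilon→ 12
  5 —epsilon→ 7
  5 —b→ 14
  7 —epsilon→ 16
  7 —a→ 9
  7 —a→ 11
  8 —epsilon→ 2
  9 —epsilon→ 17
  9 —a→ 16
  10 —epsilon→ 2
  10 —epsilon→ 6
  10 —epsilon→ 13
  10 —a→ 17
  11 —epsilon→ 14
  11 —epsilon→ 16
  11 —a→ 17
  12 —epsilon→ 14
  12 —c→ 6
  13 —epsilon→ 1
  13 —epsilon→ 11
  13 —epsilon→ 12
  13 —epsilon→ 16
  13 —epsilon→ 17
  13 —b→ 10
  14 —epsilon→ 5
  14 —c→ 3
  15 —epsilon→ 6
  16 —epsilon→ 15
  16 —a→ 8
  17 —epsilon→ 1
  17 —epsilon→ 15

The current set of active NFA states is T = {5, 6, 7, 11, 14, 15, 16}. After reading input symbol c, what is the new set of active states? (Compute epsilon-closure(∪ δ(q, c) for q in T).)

{3, 5, 6, 7, 12, 14, 15, 16}

14 on c → {3}.
No c-transition from 5, 6, 7, 11, 15, 16.
Union after reading c: {3}.
Now take the epsilon-closure:
From 3 via epsilon: add 7, 12.
From 7 via epsilon: add 16.
From 12 via epsilon: add 14.
From 14 via epsilon: add 5.
From 16 via epsilon: add 15.
From 15 via epsilon: add 6.
No new states can be added; the closed set is {3, 5, 6, 7, 12, 14, 15, 16}.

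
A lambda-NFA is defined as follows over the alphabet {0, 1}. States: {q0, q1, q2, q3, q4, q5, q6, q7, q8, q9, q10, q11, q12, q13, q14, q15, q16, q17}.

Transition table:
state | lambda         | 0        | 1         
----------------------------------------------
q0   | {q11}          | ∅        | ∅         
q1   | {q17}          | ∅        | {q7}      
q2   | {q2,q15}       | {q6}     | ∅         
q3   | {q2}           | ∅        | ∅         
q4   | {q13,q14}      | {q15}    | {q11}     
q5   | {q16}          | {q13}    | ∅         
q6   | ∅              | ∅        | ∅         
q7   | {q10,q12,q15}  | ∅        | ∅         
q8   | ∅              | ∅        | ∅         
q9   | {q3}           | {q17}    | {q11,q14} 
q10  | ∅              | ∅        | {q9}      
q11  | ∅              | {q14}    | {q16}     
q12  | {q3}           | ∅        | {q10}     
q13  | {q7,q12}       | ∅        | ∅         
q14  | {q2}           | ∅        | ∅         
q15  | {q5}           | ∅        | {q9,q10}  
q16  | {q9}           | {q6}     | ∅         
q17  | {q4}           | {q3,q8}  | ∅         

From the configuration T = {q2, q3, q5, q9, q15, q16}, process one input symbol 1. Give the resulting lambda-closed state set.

{q2, q3, q5, q9, q10, q11, q14, q15, q16}

q9 on 1 → {q11, q14}.
q15 on 1 → {q9, q10}.
No 1-transition from q2, q3, q5, q16.
Union after reading 1: {q9, q10, q11, q14}.
Now take the lambda-closure:
From q9 via lambda: add q3.
From q14 via lambda: add q2.
From q2 via lambda: add q15.
From q15 via lambda: add q5.
From q5 via lambda: add q16.
No new states can be added; the closed set is {q2, q3, q5, q9, q10, q11, q14, q15, q16}.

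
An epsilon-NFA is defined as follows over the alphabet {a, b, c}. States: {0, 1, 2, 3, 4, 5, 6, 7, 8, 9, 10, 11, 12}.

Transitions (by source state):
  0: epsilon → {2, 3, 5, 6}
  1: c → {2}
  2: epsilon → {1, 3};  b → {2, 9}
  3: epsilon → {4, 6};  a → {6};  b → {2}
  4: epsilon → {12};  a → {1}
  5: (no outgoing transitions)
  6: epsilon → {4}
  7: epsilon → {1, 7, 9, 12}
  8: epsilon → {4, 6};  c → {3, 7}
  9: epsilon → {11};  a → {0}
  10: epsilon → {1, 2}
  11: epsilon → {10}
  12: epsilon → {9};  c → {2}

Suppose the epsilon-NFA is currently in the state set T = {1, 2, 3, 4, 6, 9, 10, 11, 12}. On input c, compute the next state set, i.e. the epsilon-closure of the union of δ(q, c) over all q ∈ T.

{1, 2, 3, 4, 6, 9, 10, 11, 12}

1 on c → {2}.
12 on c → {2}.
No c-transition from 2, 3, 4, 6, 9, 10, 11.
Union after reading c: {2}.
Now take the epsilon-closure:
From 2 via epsilon: add 1, 3.
From 3 via epsilon: add 4, 6.
From 4 via epsilon: add 12.
From 12 via epsilon: add 9.
From 9 via epsilon: add 11.
From 11 via epsilon: add 10.
No new states can be added; the closed set is {1, 2, 3, 4, 6, 9, 10, 11, 12}.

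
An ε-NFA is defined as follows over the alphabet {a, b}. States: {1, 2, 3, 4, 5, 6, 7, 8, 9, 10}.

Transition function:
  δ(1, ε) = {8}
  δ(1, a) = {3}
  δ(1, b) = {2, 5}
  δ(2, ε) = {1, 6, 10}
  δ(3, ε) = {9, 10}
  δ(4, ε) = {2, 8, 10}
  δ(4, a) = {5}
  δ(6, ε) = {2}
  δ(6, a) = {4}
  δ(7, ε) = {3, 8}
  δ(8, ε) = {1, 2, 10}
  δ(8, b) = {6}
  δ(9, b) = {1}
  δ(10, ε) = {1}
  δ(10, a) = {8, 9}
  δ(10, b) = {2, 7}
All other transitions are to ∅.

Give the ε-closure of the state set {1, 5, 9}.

{1, 2, 5, 6, 8, 9, 10}

Start with {1, 5, 9}.
From 1 via ε: add 8.
From 8 via ε: add 2, 10.
From 2 via ε: add 6.
No new states can be added; the closed set is {1, 2, 5, 6, 8, 9, 10}.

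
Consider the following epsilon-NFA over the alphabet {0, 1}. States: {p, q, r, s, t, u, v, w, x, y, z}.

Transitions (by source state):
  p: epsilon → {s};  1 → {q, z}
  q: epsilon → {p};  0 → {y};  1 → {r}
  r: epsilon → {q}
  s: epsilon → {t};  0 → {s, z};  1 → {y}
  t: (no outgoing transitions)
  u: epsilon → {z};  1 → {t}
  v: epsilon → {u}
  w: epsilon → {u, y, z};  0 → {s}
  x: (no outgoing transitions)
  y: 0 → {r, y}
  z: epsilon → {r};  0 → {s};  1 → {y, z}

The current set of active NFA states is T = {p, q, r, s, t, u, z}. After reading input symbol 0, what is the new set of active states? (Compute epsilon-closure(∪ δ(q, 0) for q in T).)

q on 0 → {y}.
s on 0 → {s, z}.
z on 0 → {s}.
No 0-transition from p, r, t, u.
Union after reading 0: {s, y, z}.
Now take the epsilon-closure:
From s via epsilon: add t.
From z via epsilon: add r.
From r via epsilon: add q.
From q via epsilon: add p.
No new states can be added; the closed set is {p, q, r, s, t, y, z}.

{p, q, r, s, t, y, z}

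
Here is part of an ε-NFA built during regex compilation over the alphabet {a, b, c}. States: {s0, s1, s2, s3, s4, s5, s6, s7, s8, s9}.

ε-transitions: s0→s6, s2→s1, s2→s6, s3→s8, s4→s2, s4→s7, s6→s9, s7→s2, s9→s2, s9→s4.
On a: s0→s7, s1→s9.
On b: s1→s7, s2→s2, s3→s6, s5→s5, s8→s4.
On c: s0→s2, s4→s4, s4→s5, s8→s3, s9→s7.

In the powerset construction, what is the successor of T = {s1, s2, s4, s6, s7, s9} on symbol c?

{s1, s2, s4, s5, s6, s7, s9}

s4 on c → {s4, s5}.
s9 on c → {s7}.
No c-transition from s1, s2, s6, s7.
Union after reading c: {s4, s5, s7}.
Now take the ε-closure:
From s4 via ε: add s2.
From s2 via ε: add s1, s6.
From s6 via ε: add s9.
No new states can be added; the closed set is {s1, s2, s4, s5, s6, s7, s9}.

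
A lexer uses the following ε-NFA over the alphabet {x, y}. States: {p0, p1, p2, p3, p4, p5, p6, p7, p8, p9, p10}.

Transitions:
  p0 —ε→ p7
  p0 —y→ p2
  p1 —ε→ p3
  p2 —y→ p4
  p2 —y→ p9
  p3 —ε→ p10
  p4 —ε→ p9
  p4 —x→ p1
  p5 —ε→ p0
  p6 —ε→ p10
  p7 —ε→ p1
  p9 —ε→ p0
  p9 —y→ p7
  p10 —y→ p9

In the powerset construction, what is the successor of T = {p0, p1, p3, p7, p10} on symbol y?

p0 on y → {p2}.
p10 on y → {p9}.
No y-transition from p1, p3, p7.
Union after reading y: {p2, p9}.
Now take the ε-closure:
From p9 via ε: add p0.
From p0 via ε: add p7.
From p7 via ε: add p1.
From p1 via ε: add p3.
From p3 via ε: add p10.
No new states can be added; the closed set is {p0, p1, p2, p3, p7, p9, p10}.

{p0, p1, p2, p3, p7, p9, p10}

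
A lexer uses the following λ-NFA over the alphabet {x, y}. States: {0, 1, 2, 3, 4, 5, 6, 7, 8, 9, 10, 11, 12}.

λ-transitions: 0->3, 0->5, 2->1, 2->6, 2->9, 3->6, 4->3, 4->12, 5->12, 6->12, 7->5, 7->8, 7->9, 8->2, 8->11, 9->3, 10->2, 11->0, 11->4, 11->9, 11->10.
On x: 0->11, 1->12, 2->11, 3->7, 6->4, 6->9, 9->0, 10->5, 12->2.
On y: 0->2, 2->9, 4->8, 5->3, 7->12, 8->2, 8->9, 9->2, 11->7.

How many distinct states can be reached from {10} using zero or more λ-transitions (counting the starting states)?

Start with {10}.
From 10 via λ: add 2.
From 2 via λ: add 1, 6, 9.
From 6 via λ: add 12.
From 9 via λ: add 3.
λ-closure = {1, 2, 3, 6, 9, 10, 12}, which has 7 states.

7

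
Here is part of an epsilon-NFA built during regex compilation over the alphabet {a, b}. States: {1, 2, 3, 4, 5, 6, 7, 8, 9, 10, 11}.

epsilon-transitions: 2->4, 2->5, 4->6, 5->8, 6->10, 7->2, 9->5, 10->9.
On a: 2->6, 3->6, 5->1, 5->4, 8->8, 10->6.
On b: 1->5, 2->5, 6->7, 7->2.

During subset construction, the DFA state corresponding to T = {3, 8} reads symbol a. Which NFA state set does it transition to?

{5, 6, 8, 9, 10}

3 on a → {6}.
8 on a → {8}.
Union after reading a: {6, 8}.
Now take the epsilon-closure:
From 6 via epsilon: add 10.
From 10 via epsilon: add 9.
From 9 via epsilon: add 5.
No new states can be added; the closed set is {5, 6, 8, 9, 10}.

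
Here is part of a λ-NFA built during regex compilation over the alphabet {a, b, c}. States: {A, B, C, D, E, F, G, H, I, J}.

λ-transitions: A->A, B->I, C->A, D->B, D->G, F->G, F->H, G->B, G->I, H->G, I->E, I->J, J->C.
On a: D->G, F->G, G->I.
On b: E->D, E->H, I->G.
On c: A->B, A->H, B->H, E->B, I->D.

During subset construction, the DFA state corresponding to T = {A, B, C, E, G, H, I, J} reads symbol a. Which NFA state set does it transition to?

{A, C, E, I, J}

G on a → {I}.
No a-transition from A, B, C, E, H, I, J.
Union after reading a: {I}.
Now take the λ-closure:
From I via λ: add E, J.
From J via λ: add C.
From C via λ: add A.
No new states can be added; the closed set is {A, C, E, I, J}.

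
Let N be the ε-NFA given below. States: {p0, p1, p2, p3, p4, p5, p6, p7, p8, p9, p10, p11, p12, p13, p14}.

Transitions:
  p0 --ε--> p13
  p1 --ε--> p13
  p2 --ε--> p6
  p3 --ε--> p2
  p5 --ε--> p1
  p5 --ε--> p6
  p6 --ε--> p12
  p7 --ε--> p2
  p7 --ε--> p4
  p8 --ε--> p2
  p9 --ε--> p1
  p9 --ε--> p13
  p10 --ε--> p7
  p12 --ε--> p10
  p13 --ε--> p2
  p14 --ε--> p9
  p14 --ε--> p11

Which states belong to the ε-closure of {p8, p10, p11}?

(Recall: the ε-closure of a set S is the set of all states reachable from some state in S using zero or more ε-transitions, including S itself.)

{p2, p4, p6, p7, p8, p10, p11, p12}

Start with {p8, p10, p11}.
From p8 via ε: add p2.
From p10 via ε: add p7.
From p2 via ε: add p6.
From p7 via ε: add p4.
From p6 via ε: add p12.
No new states can be added; the closed set is {p2, p4, p6, p7, p8, p10, p11, p12}.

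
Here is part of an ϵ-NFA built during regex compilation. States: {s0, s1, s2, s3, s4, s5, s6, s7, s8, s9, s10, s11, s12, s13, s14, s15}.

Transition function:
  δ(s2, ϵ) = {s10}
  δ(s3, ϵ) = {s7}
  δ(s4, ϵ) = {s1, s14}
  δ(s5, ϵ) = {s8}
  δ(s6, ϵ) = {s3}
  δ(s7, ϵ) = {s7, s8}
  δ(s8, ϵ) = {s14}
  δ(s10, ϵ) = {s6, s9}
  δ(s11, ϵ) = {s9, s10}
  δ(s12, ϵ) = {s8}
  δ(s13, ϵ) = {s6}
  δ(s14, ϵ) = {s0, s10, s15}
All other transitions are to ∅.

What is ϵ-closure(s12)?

{s0, s3, s6, s7, s8, s9, s10, s12, s14, s15}

Start with {s12}.
From s12 via ϵ: add s8.
From s8 via ϵ: add s14.
From s14 via ϵ: add s0, s10, s15.
From s10 via ϵ: add s6, s9.
From s6 via ϵ: add s3.
From s3 via ϵ: add s7.
No new states can be added; the closed set is {s0, s3, s6, s7, s8, s9, s10, s12, s14, s15}.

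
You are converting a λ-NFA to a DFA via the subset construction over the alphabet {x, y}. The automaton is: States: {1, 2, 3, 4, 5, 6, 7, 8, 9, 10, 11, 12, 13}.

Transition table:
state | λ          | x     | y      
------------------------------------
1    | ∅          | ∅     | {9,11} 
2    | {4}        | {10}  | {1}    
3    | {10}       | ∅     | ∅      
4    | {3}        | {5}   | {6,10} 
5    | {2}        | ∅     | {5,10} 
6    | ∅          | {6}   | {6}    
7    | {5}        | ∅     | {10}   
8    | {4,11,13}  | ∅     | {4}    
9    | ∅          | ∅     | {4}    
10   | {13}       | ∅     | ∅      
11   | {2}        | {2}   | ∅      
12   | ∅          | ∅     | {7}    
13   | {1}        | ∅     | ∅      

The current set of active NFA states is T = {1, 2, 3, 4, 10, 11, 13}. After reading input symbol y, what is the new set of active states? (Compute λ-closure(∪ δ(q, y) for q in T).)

{1, 2, 3, 4, 6, 9, 10, 11, 13}

1 on y → {9, 11}.
2 on y → {1}.
4 on y → {6, 10}.
No y-transition from 3, 10, 11, 13.
Union after reading y: {1, 6, 9, 10, 11}.
Now take the λ-closure:
From 10 via λ: add 13.
From 11 via λ: add 2.
From 2 via λ: add 4.
From 4 via λ: add 3.
No new states can be added; the closed set is {1, 2, 3, 4, 6, 9, 10, 11, 13}.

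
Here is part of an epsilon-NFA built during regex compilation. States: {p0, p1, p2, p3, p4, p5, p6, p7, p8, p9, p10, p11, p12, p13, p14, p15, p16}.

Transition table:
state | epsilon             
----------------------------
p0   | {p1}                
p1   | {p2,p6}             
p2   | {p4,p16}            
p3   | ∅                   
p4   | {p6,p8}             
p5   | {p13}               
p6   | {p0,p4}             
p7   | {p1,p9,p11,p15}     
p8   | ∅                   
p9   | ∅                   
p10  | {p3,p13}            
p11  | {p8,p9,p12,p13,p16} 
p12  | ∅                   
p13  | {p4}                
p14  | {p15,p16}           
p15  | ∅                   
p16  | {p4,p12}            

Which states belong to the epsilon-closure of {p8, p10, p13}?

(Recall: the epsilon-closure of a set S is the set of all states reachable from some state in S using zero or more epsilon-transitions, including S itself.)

{p0, p1, p2, p3, p4, p6, p8, p10, p12, p13, p16}

Start with {p8, p10, p13}.
From p10 via epsilon: add p3.
From p13 via epsilon: add p4.
From p4 via epsilon: add p6.
From p6 via epsilon: add p0.
From p0 via epsilon: add p1.
From p1 via epsilon: add p2.
From p2 via epsilon: add p16.
From p16 via epsilon: add p12.
No new states can be added; the closed set is {p0, p1, p2, p3, p4, p6, p8, p10, p12, p13, p16}.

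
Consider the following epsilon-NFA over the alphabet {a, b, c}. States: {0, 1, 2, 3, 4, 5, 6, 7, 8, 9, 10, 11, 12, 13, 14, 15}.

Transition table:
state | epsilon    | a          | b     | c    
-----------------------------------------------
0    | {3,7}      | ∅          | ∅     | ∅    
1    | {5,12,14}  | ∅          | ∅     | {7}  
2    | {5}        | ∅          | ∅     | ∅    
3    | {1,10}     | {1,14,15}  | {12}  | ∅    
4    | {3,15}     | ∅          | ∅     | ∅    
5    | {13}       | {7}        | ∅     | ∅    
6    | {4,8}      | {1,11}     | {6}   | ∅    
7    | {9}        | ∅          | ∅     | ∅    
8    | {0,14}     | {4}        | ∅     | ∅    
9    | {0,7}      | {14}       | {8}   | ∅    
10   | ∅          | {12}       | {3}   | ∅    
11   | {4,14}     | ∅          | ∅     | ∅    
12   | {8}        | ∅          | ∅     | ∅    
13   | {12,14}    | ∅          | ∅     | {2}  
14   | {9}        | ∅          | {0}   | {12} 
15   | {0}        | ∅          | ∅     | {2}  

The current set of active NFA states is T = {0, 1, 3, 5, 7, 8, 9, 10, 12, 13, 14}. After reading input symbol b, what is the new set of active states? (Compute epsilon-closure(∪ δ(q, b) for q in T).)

{0, 1, 3, 5, 7, 8, 9, 10, 12, 13, 14}

3 on b → {12}.
9 on b → {8}.
10 on b → {3}.
14 on b → {0}.
No b-transition from 0, 1, 5, 7, 8, 12, 13.
Union after reading b: {0, 3, 8, 12}.
Now take the epsilon-closure:
From 0 via epsilon: add 7.
From 3 via epsilon: add 1, 10.
From 8 via epsilon: add 14.
From 1 via epsilon: add 5.
From 7 via epsilon: add 9.
From 5 via epsilon: add 13.
No new states can be added; the closed set is {0, 1, 3, 5, 7, 8, 9, 10, 12, 13, 14}.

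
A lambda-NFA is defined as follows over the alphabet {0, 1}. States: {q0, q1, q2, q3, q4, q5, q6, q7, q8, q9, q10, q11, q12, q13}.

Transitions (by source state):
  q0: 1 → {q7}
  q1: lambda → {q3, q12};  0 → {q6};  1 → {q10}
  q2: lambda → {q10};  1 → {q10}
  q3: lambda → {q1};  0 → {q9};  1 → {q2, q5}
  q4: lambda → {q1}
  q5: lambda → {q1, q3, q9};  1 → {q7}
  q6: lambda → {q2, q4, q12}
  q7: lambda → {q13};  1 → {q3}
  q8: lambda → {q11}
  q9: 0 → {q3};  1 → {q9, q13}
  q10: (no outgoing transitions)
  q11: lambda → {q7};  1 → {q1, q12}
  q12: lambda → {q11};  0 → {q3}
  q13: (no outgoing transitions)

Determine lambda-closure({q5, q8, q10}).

{q1, q3, q5, q7, q8, q9, q10, q11, q12, q13}

Start with {q5, q8, q10}.
From q5 via lambda: add q1, q3, q9.
From q8 via lambda: add q11.
From q1 via lambda: add q12.
From q11 via lambda: add q7.
From q7 via lambda: add q13.
No new states can be added; the closed set is {q1, q3, q5, q7, q8, q9, q10, q11, q12, q13}.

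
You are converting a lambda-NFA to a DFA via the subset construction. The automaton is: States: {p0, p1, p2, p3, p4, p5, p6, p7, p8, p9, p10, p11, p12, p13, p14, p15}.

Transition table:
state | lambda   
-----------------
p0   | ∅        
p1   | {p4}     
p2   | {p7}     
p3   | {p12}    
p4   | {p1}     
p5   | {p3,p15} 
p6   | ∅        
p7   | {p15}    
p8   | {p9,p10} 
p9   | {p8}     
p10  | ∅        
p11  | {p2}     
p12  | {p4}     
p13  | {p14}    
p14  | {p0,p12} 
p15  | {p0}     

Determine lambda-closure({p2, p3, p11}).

Start with {p2, p3, p11}.
From p2 via lambda: add p7.
From p3 via lambda: add p12.
From p7 via lambda: add p15.
From p12 via lambda: add p4.
From p4 via lambda: add p1.
From p15 via lambda: add p0.
No new states can be added; the closed set is {p0, p1, p2, p3, p4, p7, p11, p12, p15}.

{p0, p1, p2, p3, p4, p7, p11, p12, p15}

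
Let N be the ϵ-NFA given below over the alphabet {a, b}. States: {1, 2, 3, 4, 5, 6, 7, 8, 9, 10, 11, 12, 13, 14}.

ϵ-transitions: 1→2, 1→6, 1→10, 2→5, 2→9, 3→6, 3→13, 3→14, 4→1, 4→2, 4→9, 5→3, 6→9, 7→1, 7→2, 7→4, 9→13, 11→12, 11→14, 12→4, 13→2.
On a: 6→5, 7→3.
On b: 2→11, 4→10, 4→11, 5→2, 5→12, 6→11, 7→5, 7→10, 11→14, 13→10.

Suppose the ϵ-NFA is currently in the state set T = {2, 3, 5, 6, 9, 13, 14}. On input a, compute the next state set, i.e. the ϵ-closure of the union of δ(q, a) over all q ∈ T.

6 on a → {5}.
No a-transition from 2, 3, 5, 9, 13, 14.
Union after reading a: {5}.
Now take the ϵ-closure:
From 5 via ϵ: add 3.
From 3 via ϵ: add 6, 13, 14.
From 6 via ϵ: add 9.
From 13 via ϵ: add 2.
No new states can be added; the closed set is {2, 3, 5, 6, 9, 13, 14}.

{2, 3, 5, 6, 9, 13, 14}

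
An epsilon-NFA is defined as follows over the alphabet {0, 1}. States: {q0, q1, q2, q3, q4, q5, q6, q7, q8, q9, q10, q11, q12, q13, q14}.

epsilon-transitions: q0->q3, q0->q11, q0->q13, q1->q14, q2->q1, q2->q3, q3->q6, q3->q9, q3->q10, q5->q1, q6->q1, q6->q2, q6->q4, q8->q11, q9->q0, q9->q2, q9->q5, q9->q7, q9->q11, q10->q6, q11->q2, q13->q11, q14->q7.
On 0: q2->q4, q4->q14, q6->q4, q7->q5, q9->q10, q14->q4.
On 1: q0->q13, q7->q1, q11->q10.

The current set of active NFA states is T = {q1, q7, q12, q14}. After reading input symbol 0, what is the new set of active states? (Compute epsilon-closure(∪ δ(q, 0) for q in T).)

q7 on 0 → {q5}.
q14 on 0 → {q4}.
No 0-transition from q1, q12.
Union after reading 0: {q4, q5}.
Now take the epsilon-closure:
From q5 via epsilon: add q1.
From q1 via epsilon: add q14.
From q14 via epsilon: add q7.
No new states can be added; the closed set is {q1, q4, q5, q7, q14}.

{q1, q4, q5, q7, q14}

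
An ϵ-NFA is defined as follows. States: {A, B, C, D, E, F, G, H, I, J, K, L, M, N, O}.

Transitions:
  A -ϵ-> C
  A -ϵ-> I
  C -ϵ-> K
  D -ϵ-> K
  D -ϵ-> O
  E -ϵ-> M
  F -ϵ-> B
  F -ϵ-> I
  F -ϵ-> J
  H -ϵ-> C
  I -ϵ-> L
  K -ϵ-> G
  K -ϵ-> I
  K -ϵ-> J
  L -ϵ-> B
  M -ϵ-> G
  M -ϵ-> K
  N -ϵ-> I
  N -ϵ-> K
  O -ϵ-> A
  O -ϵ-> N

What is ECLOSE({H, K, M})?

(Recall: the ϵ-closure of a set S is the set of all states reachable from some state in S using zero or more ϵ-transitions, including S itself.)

{B, C, G, H, I, J, K, L, M}

Start with {H, K, M}.
From H via ϵ: add C.
From K via ϵ: add G, I, J.
From I via ϵ: add L.
From L via ϵ: add B.
No new states can be added; the closed set is {B, C, G, H, I, J, K, L, M}.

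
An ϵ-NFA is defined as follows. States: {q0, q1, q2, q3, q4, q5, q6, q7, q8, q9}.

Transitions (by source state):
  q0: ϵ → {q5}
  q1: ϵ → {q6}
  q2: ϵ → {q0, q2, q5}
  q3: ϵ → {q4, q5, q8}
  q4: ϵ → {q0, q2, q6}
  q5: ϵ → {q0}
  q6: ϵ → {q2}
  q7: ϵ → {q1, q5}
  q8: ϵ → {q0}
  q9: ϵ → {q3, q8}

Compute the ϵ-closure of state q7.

{q0, q1, q2, q5, q6, q7}

Start with {q7}.
From q7 via ϵ: add q1, q5.
From q1 via ϵ: add q6.
From q5 via ϵ: add q0.
From q6 via ϵ: add q2.
No new states can be added; the closed set is {q0, q1, q2, q5, q6, q7}.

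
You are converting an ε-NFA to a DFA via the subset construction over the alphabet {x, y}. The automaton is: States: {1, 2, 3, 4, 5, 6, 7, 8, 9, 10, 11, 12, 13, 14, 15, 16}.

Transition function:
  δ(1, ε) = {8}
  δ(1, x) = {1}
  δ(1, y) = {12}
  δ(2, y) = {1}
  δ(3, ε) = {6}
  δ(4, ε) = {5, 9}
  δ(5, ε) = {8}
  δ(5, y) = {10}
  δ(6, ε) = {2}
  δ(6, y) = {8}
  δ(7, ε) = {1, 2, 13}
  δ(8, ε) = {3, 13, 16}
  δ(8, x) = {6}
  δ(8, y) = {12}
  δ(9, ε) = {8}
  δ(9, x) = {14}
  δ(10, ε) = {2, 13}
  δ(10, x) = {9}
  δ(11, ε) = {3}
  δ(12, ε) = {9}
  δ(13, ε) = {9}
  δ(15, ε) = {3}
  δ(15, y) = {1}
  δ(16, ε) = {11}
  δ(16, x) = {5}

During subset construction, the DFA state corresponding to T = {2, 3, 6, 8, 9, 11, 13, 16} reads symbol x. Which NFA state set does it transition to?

8 on x → {6}.
9 on x → {14}.
16 on x → {5}.
No x-transition from 2, 3, 6, 11, 13.
Union after reading x: {5, 6, 14}.
Now take the ε-closure:
From 5 via ε: add 8.
From 6 via ε: add 2.
From 8 via ε: add 3, 13, 16.
From 13 via ε: add 9.
From 16 via ε: add 11.
No new states can be added; the closed set is {2, 3, 5, 6, 8, 9, 11, 13, 14, 16}.

{2, 3, 5, 6, 8, 9, 11, 13, 14, 16}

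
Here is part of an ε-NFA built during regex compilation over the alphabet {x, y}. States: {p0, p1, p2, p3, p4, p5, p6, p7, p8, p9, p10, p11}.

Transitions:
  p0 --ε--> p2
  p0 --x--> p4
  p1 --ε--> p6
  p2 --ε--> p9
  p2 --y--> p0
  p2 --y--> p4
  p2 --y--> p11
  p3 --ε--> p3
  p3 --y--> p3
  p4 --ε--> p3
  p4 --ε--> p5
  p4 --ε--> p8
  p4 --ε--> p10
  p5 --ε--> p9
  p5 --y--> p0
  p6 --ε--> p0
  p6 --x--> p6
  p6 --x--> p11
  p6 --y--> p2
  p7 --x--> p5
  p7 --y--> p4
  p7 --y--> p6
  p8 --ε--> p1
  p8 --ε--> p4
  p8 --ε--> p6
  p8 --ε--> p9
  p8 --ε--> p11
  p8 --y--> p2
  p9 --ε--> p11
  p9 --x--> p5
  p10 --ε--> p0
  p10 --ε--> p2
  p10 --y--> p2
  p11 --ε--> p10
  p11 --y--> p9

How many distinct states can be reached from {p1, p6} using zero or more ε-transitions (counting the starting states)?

7

Start with {p1, p6}.
From p6 via ε: add p0.
From p0 via ε: add p2.
From p2 via ε: add p9.
From p9 via ε: add p11.
From p11 via ε: add p10.
ε-closure = {p0, p1, p2, p6, p9, p10, p11}, which has 7 states.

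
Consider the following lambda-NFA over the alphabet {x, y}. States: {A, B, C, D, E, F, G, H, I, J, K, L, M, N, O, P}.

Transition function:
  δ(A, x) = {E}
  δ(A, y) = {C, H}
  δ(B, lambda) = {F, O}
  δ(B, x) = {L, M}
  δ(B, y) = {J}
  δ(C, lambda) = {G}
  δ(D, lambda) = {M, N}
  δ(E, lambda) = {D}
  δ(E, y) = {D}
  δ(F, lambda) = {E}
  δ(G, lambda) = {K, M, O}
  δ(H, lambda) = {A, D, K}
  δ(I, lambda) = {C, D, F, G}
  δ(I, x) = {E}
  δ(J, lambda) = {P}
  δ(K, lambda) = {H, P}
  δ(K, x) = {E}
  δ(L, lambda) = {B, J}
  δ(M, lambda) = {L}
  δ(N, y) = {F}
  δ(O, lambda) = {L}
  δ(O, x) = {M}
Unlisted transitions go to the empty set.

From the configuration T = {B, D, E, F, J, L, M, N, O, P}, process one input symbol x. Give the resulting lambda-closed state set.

B on x → {L, M}.
O on x → {M}.
No x-transition from D, E, F, J, L, M, N, P.
Union after reading x: {L, M}.
Now take the lambda-closure:
From L via lambda: add B, J.
From B via lambda: add F, O.
From J via lambda: add P.
From F via lambda: add E.
From E via lambda: add D.
From D via lambda: add N.
No new states can be added; the closed set is {B, D, E, F, J, L, M, N, O, P}.

{B, D, E, F, J, L, M, N, O, P}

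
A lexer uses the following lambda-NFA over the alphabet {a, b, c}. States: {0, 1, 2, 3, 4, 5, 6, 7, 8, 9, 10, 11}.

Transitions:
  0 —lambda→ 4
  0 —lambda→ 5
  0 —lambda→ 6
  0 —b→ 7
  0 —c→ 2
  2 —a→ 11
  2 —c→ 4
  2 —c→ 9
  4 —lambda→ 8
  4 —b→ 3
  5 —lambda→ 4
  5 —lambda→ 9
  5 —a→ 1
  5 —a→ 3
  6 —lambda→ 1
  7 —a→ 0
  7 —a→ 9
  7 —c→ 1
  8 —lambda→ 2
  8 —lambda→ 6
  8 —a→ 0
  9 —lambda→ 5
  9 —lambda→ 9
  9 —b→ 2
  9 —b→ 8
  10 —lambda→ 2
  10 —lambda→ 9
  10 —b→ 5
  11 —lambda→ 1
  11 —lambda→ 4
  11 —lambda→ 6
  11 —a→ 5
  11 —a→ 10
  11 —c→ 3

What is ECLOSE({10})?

Start with {10}.
From 10 via lambda: add 2, 9.
From 9 via lambda: add 5.
From 5 via lambda: add 4.
From 4 via lambda: add 8.
From 8 via lambda: add 6.
From 6 via lambda: add 1.
No new states can be added; the closed set is {1, 2, 4, 5, 6, 8, 9, 10}.

{1, 2, 4, 5, 6, 8, 9, 10}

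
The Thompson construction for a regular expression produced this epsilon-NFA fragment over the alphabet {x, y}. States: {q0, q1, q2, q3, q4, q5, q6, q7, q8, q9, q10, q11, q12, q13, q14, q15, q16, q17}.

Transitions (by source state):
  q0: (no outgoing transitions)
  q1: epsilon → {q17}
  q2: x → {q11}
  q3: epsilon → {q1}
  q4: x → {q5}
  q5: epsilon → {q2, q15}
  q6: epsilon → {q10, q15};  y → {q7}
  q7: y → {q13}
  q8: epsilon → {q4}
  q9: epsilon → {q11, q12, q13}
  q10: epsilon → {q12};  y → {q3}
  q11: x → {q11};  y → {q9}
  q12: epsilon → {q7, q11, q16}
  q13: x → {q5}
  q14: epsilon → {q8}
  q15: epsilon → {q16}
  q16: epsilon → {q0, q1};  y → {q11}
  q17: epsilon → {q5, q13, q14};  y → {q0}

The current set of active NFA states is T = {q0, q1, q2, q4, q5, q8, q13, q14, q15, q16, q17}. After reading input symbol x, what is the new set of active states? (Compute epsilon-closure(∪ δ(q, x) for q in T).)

{q0, q1, q2, q4, q5, q8, q11, q13, q14, q15, q16, q17}

q2 on x → {q11}.
q4 on x → {q5}.
q13 on x → {q5}.
No x-transition from q0, q1, q5, q8, q14, q15, q16, q17.
Union after reading x: {q5, q11}.
Now take the epsilon-closure:
From q5 via epsilon: add q2, q15.
From q15 via epsilon: add q16.
From q16 via epsilon: add q0, q1.
From q1 via epsilon: add q17.
From q17 via epsilon: add q13, q14.
From q14 via epsilon: add q8.
From q8 via epsilon: add q4.
No new states can be added; the closed set is {q0, q1, q2, q4, q5, q8, q11, q13, q14, q15, q16, q17}.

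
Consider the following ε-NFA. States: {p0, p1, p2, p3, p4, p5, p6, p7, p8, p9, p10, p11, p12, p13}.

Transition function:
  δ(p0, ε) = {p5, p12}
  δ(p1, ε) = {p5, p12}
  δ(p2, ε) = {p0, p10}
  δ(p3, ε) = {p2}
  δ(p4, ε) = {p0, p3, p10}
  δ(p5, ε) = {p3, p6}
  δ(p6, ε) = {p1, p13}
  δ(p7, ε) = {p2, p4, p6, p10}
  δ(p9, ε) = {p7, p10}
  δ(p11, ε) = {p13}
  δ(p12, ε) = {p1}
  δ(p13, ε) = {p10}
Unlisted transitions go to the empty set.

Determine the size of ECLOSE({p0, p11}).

10

Start with {p0, p11}.
From p0 via ε: add p5, p12.
From p11 via ε: add p13.
From p5 via ε: add p3, p6.
From p12 via ε: add p1.
From p13 via ε: add p10.
From p3 via ε: add p2.
ε-closure = {p0, p1, p2, p3, p5, p6, p10, p11, p12, p13}, which has 10 states.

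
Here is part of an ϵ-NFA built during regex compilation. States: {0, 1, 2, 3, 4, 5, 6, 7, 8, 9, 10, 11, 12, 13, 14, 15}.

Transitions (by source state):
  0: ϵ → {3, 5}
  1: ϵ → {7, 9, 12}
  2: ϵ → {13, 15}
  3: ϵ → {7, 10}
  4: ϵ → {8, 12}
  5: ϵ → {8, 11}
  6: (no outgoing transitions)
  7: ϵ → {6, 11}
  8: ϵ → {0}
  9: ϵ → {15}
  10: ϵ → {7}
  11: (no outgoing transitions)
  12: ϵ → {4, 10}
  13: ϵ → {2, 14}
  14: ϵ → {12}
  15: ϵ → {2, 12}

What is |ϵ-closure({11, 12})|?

10

Start with {11, 12}.
From 12 via ϵ: add 4, 10.
From 4 via ϵ: add 8.
From 10 via ϵ: add 7.
From 7 via ϵ: add 6.
From 8 via ϵ: add 0.
From 0 via ϵ: add 3, 5.
ϵ-closure = {0, 3, 4, 5, 6, 7, 8, 10, 11, 12}, which has 10 states.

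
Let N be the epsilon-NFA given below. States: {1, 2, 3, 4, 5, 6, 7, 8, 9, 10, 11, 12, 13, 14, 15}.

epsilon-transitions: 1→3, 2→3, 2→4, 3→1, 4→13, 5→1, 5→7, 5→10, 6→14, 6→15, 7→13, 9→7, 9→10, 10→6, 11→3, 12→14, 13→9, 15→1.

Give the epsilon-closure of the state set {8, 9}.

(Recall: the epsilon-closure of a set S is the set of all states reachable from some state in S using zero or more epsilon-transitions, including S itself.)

Start with {8, 9}.
From 9 via epsilon: add 7, 10.
From 7 via epsilon: add 13.
From 10 via epsilon: add 6.
From 6 via epsilon: add 14, 15.
From 15 via epsilon: add 1.
From 1 via epsilon: add 3.
No new states can be added; the closed set is {1, 3, 6, 7, 8, 9, 10, 13, 14, 15}.

{1, 3, 6, 7, 8, 9, 10, 13, 14, 15}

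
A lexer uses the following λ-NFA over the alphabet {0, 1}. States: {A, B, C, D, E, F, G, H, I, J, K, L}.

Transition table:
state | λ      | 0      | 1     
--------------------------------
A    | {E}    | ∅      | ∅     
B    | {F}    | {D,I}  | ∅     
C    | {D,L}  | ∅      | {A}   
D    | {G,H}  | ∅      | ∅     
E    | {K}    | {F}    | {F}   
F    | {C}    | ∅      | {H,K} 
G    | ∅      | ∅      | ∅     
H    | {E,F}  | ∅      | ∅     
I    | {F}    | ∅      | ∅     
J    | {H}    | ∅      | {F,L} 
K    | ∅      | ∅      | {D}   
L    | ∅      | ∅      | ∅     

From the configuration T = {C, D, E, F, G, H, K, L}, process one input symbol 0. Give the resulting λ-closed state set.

E on 0 → {F}.
No 0-transition from C, D, F, G, H, K, L.
Union after reading 0: {F}.
Now take the λ-closure:
From F via λ: add C.
From C via λ: add D, L.
From D via λ: add G, H.
From H via λ: add E.
From E via λ: add K.
No new states can be added; the closed set is {C, D, E, F, G, H, K, L}.

{C, D, E, F, G, H, K, L}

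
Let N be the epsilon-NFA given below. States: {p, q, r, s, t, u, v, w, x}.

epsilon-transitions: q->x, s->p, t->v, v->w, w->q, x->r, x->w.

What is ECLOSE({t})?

{q, r, t, v, w, x}

Start with {t}.
From t via epsilon: add v.
From v via epsilon: add w.
From w via epsilon: add q.
From q via epsilon: add x.
From x via epsilon: add r.
No new states can be added; the closed set is {q, r, t, v, w, x}.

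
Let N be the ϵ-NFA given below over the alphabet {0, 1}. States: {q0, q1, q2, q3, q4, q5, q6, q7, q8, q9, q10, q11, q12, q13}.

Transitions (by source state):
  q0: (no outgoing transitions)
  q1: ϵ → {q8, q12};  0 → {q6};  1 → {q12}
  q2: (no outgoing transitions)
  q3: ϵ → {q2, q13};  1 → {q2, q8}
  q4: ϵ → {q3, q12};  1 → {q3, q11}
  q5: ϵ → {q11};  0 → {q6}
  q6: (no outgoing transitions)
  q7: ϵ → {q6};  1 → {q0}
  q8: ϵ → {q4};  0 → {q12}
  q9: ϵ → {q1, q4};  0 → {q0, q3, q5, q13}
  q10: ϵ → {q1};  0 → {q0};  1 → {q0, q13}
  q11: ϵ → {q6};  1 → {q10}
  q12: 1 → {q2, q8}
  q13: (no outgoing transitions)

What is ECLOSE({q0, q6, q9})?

{q0, q1, q2, q3, q4, q6, q8, q9, q12, q13}

Start with {q0, q6, q9}.
From q9 via ϵ: add q1, q4.
From q1 via ϵ: add q8, q12.
From q4 via ϵ: add q3.
From q3 via ϵ: add q2, q13.
No new states can be added; the closed set is {q0, q1, q2, q3, q4, q6, q8, q9, q12, q13}.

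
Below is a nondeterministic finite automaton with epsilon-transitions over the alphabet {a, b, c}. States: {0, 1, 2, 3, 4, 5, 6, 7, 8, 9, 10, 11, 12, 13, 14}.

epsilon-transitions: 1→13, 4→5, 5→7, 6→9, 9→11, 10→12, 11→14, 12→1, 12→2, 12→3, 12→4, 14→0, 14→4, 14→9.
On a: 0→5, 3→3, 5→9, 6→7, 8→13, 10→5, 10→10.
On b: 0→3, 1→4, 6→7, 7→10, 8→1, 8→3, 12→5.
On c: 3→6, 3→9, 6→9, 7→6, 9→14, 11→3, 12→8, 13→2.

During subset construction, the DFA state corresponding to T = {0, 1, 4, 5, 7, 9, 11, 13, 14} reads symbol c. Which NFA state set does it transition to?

7 on c → {6}.
9 on c → {14}.
11 on c → {3}.
13 on c → {2}.
No c-transition from 0, 1, 4, 5, 14.
Union after reading c: {2, 3, 6, 14}.
Now take the epsilon-closure:
From 6 via epsilon: add 9.
From 14 via epsilon: add 0, 4.
From 4 via epsilon: add 5.
From 9 via epsilon: add 11.
From 5 via epsilon: add 7.
No new states can be added; the closed set is {0, 2, 3, 4, 5, 6, 7, 9, 11, 14}.

{0, 2, 3, 4, 5, 6, 7, 9, 11, 14}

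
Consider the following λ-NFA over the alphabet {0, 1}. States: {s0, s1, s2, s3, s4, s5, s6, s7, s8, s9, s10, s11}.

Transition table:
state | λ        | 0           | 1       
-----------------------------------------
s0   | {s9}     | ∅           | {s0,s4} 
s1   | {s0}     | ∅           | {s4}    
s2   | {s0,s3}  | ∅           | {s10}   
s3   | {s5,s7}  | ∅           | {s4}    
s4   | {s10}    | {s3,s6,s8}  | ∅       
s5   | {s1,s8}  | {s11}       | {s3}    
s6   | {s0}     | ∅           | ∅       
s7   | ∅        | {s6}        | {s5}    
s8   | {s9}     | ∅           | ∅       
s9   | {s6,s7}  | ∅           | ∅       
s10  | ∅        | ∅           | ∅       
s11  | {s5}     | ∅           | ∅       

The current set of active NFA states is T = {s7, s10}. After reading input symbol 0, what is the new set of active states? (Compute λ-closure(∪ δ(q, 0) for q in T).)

s7 on 0 → {s6}.
No 0-transition from s10.
Union after reading 0: {s6}.
Now take the λ-closure:
From s6 via λ: add s0.
From s0 via λ: add s9.
From s9 via λ: add s7.
No new states can be added; the closed set is {s0, s6, s7, s9}.

{s0, s6, s7, s9}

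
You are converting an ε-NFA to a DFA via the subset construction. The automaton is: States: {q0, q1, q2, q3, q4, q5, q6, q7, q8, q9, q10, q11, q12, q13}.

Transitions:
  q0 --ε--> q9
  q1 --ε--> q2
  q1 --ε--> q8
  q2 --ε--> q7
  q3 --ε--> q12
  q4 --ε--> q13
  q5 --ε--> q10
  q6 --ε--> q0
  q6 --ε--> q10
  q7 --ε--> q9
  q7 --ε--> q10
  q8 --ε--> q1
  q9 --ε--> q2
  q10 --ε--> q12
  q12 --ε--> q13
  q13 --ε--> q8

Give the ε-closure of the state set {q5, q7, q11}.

{q1, q2, q5, q7, q8, q9, q10, q11, q12, q13}

Start with {q5, q7, q11}.
From q5 via ε: add q10.
From q7 via ε: add q9.
From q9 via ε: add q2.
From q10 via ε: add q12.
From q12 via ε: add q13.
From q13 via ε: add q8.
From q8 via ε: add q1.
No new states can be added; the closed set is {q1, q2, q5, q7, q8, q9, q10, q11, q12, q13}.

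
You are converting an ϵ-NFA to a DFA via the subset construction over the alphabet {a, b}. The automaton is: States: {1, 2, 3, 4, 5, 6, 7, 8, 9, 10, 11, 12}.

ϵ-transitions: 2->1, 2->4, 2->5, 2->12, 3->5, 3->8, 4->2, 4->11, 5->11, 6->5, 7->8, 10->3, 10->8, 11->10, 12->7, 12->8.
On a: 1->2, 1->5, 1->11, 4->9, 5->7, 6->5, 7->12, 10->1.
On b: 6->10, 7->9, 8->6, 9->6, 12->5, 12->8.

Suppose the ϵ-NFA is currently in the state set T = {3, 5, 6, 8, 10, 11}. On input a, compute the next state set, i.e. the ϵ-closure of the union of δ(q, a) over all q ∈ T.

{1, 3, 5, 7, 8, 10, 11}

5 on a → {7}.
6 on a → {5}.
10 on a → {1}.
No a-transition from 3, 8, 11.
Union after reading a: {1, 5, 7}.
Now take the ϵ-closure:
From 5 via ϵ: add 11.
From 7 via ϵ: add 8.
From 11 via ϵ: add 10.
From 10 via ϵ: add 3.
No new states can be added; the closed set is {1, 3, 5, 7, 8, 10, 11}.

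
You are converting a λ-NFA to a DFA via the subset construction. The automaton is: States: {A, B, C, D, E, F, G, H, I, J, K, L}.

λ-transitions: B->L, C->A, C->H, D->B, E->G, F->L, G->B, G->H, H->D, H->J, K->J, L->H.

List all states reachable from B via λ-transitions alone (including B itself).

{B, D, H, J, L}

Start with {B}.
From B via λ: add L.
From L via λ: add H.
From H via λ: add D, J.
No new states can be added; the closed set is {B, D, H, J, L}.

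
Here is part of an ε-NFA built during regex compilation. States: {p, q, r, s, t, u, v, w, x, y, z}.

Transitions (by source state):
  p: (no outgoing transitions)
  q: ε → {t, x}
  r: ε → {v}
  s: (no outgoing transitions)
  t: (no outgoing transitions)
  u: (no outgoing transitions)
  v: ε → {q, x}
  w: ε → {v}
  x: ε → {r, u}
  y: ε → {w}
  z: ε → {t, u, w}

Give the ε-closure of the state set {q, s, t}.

{q, r, s, t, u, v, x}

Start with {q, s, t}.
From q via ε: add x.
From x via ε: add r, u.
From r via ε: add v.
No new states can be added; the closed set is {q, r, s, t, u, v, x}.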